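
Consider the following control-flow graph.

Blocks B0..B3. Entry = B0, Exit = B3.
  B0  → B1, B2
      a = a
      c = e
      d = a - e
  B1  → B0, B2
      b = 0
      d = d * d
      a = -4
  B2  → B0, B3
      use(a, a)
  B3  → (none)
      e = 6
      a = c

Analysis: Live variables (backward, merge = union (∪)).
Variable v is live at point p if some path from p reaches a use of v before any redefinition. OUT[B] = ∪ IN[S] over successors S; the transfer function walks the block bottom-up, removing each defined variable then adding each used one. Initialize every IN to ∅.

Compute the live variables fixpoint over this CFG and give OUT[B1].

Answer: {a, c, e}

Derivation:
Fixpoint table:
  B0:  IN={a, e}  OUT={a, c, d, e}
  B1:  IN={c, d, e}  OUT={a, c, e}
  B2:  IN={a, c, e}  OUT={a, c, e}
  B3:  IN={c}  OUT={}

Merge at B1: OUT[B1] = IN[B0] ⊔ IN[B2] = {a, c, e}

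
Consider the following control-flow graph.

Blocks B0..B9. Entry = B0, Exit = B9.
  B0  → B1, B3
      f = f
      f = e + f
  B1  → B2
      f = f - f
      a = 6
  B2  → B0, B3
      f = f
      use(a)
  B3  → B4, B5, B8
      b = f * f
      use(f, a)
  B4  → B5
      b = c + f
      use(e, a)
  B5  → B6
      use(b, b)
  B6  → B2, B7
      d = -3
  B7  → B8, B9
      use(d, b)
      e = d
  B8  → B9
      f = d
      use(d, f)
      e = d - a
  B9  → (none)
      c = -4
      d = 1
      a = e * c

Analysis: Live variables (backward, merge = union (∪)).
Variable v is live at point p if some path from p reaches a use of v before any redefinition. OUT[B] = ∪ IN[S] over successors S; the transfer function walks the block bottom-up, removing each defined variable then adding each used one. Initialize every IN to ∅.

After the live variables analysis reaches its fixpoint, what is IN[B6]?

Per-block solution:
  B0:   IN={a, c, d, e, f}   OUT={a, c, d, e, f}
  B1:   IN={c, d, e, f}   OUT={a, c, d, e, f}
  B2:   IN={a, c, d, e, f}   OUT={a, c, d, e, f}
  B3:   IN={a, c, d, e, f}   OUT={a, b, c, d, e, f}
  B4:   IN={a, c, e, f}   OUT={a, b, c, e, f}
  B5:   IN={a, b, c, e, f}   OUT={a, b, c, e, f}
  B6:   IN={a, b, c, e, f}   OUT={a, b, c, d, e, f}
  B7:   IN={a, b, d}   OUT={a, d, e}
  B8:   IN={a, d}   OUT={e}
  B9:   IN={e}   OUT={}

Merge at B6: OUT[B6] = IN[B2] ⊔ IN[B7] = {a, b, c, d, e, f}
Applying B6's transfer function to that OUT value gives IN[B6] (row B6 above).

Answer: {a, b, c, e, f}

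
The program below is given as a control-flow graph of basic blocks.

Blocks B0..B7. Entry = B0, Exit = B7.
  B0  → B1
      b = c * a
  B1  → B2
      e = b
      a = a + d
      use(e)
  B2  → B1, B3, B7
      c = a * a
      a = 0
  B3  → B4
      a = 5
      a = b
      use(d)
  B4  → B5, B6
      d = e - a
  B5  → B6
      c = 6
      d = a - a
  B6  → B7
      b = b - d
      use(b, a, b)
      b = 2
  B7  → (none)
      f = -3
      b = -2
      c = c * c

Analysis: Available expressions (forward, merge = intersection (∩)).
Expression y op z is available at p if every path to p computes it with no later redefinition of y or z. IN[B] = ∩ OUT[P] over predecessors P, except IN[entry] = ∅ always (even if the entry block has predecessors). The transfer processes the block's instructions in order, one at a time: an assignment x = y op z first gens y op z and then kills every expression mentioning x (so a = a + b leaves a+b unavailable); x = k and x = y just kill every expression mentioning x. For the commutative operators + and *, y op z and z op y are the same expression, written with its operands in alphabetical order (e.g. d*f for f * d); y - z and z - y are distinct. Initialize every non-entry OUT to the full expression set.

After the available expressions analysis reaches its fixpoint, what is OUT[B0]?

Fixpoint table:
  B0: | IN={} | OUT={a*c}
  B1: | IN={} | OUT={}
  B2: | IN={} | OUT={}
  B3: | IN={} | OUT={}
  B4: | IN={} | OUT={e-a}
  B5: | IN={e-a} | OUT={a-a, e-a}
  B6: | IN={e-a} | OUT={e-a}
  B7: | IN={} | OUT={}

B0 is the boundary node: IN[B0] = {}
Applying B0's transfer function to that IN value gives OUT[B0] (row B0 above).

Answer: {a*c}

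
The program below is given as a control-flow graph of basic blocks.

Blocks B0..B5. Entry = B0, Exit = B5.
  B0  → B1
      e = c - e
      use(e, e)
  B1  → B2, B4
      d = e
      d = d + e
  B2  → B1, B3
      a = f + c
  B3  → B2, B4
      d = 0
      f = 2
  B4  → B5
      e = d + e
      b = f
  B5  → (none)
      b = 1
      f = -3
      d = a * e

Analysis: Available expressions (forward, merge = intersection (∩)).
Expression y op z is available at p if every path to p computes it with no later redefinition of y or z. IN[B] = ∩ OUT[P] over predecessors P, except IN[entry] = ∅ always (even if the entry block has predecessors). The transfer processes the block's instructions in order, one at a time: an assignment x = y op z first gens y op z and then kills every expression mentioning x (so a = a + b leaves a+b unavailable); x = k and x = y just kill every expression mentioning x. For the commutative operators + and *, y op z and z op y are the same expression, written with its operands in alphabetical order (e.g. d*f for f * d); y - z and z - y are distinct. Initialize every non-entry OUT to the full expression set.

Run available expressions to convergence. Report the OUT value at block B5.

Converged values:
  B0:  IN={}  OUT={}
  B1:  IN={}  OUT={}
  B2:  IN={}  OUT={c+f}
  B3:  IN={c+f}  OUT={}
  B4:  IN={}  OUT={}
  B5:  IN={}  OUT={a*e}

Merge at B5: IN[B5] = OUT[B4] = {}
Applying B5's transfer function to that IN value gives OUT[B5] (row B5 above).

Answer: {a*e}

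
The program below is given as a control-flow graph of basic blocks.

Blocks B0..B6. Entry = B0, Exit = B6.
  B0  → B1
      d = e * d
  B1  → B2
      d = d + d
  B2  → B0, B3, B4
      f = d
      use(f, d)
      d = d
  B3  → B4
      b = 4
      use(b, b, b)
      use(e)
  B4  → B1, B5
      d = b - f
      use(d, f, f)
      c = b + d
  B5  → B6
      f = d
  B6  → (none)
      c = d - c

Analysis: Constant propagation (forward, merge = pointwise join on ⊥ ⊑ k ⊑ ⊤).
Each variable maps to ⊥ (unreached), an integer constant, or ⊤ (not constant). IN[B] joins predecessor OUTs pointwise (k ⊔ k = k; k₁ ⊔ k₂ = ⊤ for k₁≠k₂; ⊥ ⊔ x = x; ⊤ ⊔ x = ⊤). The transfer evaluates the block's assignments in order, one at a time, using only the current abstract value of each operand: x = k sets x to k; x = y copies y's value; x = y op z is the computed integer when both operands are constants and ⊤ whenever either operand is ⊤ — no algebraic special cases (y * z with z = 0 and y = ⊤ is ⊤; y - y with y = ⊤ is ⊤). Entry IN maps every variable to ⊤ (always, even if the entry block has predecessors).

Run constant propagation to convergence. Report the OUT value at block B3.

Per-block solution:
  B0:   IN=(all ⊤)   OUT=(all ⊤)
  B1:   IN=(all ⊤)   OUT=(all ⊤)
  B2:   IN=(all ⊤)   OUT=(all ⊤)
  B3:   IN=(all ⊤)   OUT={b:4; rest ⊤}
  B4:   IN=(all ⊤)   OUT=(all ⊤)
  B5:   IN=(all ⊤)   OUT=(all ⊤)
  B6:   IN=(all ⊤)   OUT=(all ⊤)

Merge at B3: IN[B3] = OUT[B2] = {a: ⊤, b: ⊤, c: ⊤, d: ⊤, e: ⊤, f: ⊤}
Applying B3's transfer function to that IN value gives OUT[B3] (row B3 above).

Answer: {a: ⊤, b: 4, c: ⊤, d: ⊤, e: ⊤, f: ⊤}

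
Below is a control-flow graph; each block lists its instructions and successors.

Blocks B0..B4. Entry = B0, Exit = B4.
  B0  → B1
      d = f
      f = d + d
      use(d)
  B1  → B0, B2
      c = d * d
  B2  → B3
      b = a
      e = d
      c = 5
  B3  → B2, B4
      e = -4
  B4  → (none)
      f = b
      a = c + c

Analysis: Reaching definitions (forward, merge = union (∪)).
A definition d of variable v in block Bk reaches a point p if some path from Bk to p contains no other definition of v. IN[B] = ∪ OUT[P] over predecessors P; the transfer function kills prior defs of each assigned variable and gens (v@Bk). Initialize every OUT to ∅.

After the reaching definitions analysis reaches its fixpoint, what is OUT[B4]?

Answer: {a@B4, b@B2, c@B2, d@B0, e@B3, f@B4}

Derivation:
Fixpoint table:
  B0:   IN={c@B1, d@B0, f@B0}   OUT={c@B1, d@B0, f@B0}
  B1:   IN={c@B1, d@B0, f@B0}   OUT={c@B1, d@B0, f@B0}
  B2:   IN={b@B2, c@B1, c@B2, d@B0, e@B3, f@B0}   OUT={b@B2, c@B2, d@B0, e@B2, f@B0}
  B3:   IN={b@B2, c@B2, d@B0, e@B2, f@B0}   OUT={b@B2, c@B2, d@B0, e@B3, f@B0}
  B4:   IN={b@B2, c@B2, d@B0, e@B3, f@B0}   OUT={a@B4, b@B2, c@B2, d@B0, e@B3, f@B4}

Merge at B4: IN[B4] = OUT[B3] = {b@B2, c@B2, d@B0, e@B3, f@B0}
Applying B4's transfer function to that IN value gives OUT[B4] (row B4 above).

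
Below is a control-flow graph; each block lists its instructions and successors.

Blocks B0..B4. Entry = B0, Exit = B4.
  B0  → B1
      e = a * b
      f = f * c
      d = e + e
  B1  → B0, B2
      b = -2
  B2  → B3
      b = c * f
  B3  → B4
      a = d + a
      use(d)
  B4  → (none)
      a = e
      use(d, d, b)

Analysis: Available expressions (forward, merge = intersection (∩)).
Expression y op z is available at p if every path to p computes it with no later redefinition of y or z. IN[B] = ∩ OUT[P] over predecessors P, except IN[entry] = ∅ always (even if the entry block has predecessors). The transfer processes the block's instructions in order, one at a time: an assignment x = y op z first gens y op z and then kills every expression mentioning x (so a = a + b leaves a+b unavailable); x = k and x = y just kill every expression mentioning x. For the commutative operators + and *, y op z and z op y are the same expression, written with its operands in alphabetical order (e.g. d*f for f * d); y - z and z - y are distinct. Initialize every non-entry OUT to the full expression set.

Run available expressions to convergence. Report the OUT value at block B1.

Answer: {e+e}

Trace:
Converged values:
  B0:   IN={}   OUT={a*b, e+e}
  B1:   IN={a*b, e+e}   OUT={e+e}
  B2:   IN={e+e}   OUT={c*f, e+e}
  B3:   IN={c*f, e+e}   OUT={c*f, e+e}
  B4:   IN={c*f, e+e}   OUT={c*f, e+e}

Merge at B1: IN[B1] = OUT[B0] = {a*b, e+e}
Applying B1's transfer function to that IN value gives OUT[B1] (row B1 above).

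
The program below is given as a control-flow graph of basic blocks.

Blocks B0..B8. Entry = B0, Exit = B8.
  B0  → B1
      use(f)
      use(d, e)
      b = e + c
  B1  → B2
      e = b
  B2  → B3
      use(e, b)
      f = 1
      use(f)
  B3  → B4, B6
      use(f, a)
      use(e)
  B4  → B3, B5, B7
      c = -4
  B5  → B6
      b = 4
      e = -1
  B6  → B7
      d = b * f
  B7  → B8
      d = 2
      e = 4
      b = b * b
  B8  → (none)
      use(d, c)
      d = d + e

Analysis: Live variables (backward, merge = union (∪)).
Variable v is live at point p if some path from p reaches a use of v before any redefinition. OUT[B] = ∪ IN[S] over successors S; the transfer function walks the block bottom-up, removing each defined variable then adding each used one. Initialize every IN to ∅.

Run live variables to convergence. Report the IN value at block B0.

Per-block solution:
  B0: | IN={a, c, d, e, f} | OUT={a, b, c}
  B1: | IN={a, b, c} | OUT={a, b, c, e}
  B2: | IN={a, b, c, e} | OUT={a, b, c, e, f}
  B3: | IN={a, b, c, e, f} | OUT={a, b, c, e, f}
  B4: | IN={a, b, e, f} | OUT={a, b, c, e, f}
  B5: | IN={c, f} | OUT={b, c, f}
  B6: | IN={b, c, f} | OUT={b, c}
  B7: | IN={b, c} | OUT={c, d, e}
  B8: | IN={c, d, e} | OUT={}

Merge at B0: OUT[B0] = IN[B1] = {a, b, c}
Applying B0's transfer function to that OUT value gives IN[B0] (row B0 above).

Answer: {a, c, d, e, f}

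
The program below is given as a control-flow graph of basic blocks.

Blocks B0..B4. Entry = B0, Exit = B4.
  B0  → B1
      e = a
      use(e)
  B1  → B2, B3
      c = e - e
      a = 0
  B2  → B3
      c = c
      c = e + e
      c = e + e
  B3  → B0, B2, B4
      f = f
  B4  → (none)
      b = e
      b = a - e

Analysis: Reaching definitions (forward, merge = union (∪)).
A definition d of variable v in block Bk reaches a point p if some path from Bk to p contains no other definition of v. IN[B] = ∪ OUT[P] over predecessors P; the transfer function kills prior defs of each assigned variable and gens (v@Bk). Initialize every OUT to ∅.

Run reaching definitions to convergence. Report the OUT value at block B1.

Answer: {a@B1, c@B1, e@B0, f@B3}

Working:
Converged values:
  B0: | IN={a@B1, c@B1, c@B2, e@B0, f@B3} | OUT={a@B1, c@B1, c@B2, e@B0, f@B3}
  B1: | IN={a@B1, c@B1, c@B2, e@B0, f@B3} | OUT={a@B1, c@B1, e@B0, f@B3}
  B2: | IN={a@B1, c@B1, c@B2, e@B0, f@B3} | OUT={a@B1, c@B2, e@B0, f@B3}
  B3: | IN={a@B1, c@B1, c@B2, e@B0, f@B3} | OUT={a@B1, c@B1, c@B2, e@B0, f@B3}
  B4: | IN={a@B1, c@B1, c@B2, e@B0, f@B3} | OUT={a@B1, b@B4, c@B1, c@B2, e@B0, f@B3}

Merge at B1: IN[B1] = OUT[B0] = {a@B1, c@B1, c@B2, e@B0, f@B3}
Applying B1's transfer function to that IN value gives OUT[B1] (row B1 above).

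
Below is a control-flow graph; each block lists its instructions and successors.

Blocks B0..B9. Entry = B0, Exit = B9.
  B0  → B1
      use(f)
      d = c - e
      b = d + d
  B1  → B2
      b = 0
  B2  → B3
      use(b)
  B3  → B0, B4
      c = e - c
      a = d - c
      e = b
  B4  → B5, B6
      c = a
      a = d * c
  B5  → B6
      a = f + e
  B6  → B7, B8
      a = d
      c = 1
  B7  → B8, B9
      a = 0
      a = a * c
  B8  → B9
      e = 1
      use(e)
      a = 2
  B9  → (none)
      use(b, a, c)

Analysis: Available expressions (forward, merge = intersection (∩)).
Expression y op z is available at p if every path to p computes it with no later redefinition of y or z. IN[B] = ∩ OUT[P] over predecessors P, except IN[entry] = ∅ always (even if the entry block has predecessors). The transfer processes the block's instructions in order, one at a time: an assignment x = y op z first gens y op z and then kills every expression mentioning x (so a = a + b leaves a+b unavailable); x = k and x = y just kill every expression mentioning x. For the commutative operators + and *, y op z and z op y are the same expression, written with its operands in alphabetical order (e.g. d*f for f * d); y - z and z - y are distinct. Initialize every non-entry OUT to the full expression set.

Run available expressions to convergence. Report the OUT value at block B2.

Answer: {c-e, d+d}

Derivation:
Per-block solution:
  B0:  IN={}  OUT={c-e, d+d}
  B1:  IN={c-e, d+d}  OUT={c-e, d+d}
  B2:  IN={c-e, d+d}  OUT={c-e, d+d}
  B3:  IN={c-e, d+d}  OUT={d+d, d-c}
  B4:  IN={d+d, d-c}  OUT={c*d, d+d}
  B5:  IN={c*d, d+d}  OUT={c*d, d+d, e+f}
  B6:  IN={c*d, d+d}  OUT={d+d}
  B7:  IN={d+d}  OUT={d+d}
  B8:  IN={d+d}  OUT={d+d}
  B9:  IN={d+d}  OUT={d+d}

Merge at B2: IN[B2] = OUT[B1] = {c-e, d+d}
Applying B2's transfer function to that IN value gives OUT[B2] (row B2 above).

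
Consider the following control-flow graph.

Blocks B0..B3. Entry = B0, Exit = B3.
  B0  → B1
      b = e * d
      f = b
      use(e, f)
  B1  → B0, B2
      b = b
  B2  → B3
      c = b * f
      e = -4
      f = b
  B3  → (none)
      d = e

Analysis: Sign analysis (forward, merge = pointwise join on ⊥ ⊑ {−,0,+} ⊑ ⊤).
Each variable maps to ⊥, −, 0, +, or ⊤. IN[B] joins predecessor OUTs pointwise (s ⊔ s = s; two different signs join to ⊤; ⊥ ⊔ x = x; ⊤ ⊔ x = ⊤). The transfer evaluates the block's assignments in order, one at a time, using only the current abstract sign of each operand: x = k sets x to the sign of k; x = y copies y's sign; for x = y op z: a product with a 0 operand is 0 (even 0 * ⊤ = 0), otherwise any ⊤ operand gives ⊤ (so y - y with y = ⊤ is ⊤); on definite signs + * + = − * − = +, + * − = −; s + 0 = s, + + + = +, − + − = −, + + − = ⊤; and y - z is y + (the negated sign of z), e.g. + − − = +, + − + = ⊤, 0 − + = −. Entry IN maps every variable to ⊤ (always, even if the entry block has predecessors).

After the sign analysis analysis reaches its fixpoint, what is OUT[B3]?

Per-block solution:
  B0:  IN=(all ⊤)  OUT=(all ⊤)
  B1:  IN=(all ⊤)  OUT=(all ⊤)
  B2:  IN=(all ⊤)  OUT={e:-; rest ⊤}
  B3:  IN={e:-; rest ⊤}  OUT={d:-, e:-; rest ⊤}

Merge at B3: IN[B3] = OUT[B2] = {a: ⊤, b: ⊤, c: ⊤, d: ⊤, e: -, f: ⊤}
Applying B3's transfer function to that IN value gives OUT[B3] (row B3 above).

Answer: {a: ⊤, b: ⊤, c: ⊤, d: -, e: -, f: ⊤}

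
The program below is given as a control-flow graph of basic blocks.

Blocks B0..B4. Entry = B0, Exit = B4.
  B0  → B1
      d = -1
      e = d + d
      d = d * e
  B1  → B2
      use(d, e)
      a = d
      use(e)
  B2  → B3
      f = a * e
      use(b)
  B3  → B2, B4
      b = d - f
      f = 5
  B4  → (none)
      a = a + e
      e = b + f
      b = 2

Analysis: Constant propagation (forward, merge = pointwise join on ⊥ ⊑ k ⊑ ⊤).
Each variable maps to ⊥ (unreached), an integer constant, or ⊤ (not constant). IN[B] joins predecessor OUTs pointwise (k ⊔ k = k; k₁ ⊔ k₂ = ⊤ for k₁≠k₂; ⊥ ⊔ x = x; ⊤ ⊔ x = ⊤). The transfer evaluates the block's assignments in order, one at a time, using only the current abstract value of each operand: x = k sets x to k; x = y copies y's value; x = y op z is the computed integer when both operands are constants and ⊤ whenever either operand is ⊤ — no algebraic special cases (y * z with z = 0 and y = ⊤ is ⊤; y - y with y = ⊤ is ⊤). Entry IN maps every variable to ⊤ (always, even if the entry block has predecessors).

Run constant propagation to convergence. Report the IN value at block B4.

Per-block solution:
  B0:   IN=(all ⊤)   OUT={d:2, e:-2; rest ⊤}
  B1:   IN={d:2, e:-2; rest ⊤}   OUT={a:2, d:2, e:-2; rest ⊤}
  B2:   IN={a:2, d:2, e:-2; rest ⊤}   OUT={a:2, d:2, e:-2, f:-4; rest ⊤}
  B3:   IN={a:2, d:2, e:-2, f:-4; rest ⊤}   OUT={a:2, b:6, d:2, e:-2, f:5; rest ⊤}
  B4:   IN={a:2, b:6, d:2, e:-2, f:5; rest ⊤}   OUT={a:0, b:2, d:2, e:11, f:5; rest ⊤}

Merge at B4: IN[B4] = OUT[B3] = {a: 2, b: 6, c: ⊤, d: 2, e: -2, f: 5}

Answer: {a: 2, b: 6, c: ⊤, d: 2, e: -2, f: 5}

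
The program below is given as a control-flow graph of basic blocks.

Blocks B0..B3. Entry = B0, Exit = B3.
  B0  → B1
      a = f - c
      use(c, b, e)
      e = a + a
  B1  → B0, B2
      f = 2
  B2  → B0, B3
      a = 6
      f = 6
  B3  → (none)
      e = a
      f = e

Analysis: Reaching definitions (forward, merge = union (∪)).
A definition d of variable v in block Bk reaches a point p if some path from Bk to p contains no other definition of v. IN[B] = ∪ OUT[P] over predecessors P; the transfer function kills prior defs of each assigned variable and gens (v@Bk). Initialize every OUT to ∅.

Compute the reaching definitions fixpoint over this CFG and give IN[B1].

Fixpoint table:
  B0:  IN={a@B0, a@B2, e@B0, f@B1, f@B2}  OUT={a@B0, e@B0, f@B1, f@B2}
  B1:  IN={a@B0, e@B0, f@B1, f@B2}  OUT={a@B0, e@B0, f@B1}
  B2:  IN={a@B0, e@B0, f@B1}  OUT={a@B2, e@B0, f@B2}
  B3:  IN={a@B2, e@B0, f@B2}  OUT={a@B2, e@B3, f@B3}

Merge at B1: IN[B1] = OUT[B0] = {a@B0, e@B0, f@B1, f@B2}

Answer: {a@B0, e@B0, f@B1, f@B2}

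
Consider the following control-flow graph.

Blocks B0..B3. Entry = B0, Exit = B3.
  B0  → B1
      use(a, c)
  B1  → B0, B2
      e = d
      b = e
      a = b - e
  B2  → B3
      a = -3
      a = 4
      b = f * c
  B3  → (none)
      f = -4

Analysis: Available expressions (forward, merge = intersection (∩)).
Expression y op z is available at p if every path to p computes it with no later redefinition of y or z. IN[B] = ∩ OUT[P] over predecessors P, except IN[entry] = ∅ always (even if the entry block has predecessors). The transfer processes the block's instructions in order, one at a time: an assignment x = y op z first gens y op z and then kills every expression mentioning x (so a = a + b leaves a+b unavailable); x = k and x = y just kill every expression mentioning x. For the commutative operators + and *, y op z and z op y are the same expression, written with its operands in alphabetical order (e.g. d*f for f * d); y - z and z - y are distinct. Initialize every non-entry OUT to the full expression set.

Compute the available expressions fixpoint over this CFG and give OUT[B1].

Answer: {b-e}

Derivation:
Converged values:
  B0:   IN={}   OUT={}
  B1:   IN={}   OUT={b-e}
  B2:   IN={b-e}   OUT={c*f}
  B3:   IN={c*f}   OUT={}

Merge at B1: IN[B1] = OUT[B0] = {}
Applying B1's transfer function to that IN value gives OUT[B1] (row B1 above).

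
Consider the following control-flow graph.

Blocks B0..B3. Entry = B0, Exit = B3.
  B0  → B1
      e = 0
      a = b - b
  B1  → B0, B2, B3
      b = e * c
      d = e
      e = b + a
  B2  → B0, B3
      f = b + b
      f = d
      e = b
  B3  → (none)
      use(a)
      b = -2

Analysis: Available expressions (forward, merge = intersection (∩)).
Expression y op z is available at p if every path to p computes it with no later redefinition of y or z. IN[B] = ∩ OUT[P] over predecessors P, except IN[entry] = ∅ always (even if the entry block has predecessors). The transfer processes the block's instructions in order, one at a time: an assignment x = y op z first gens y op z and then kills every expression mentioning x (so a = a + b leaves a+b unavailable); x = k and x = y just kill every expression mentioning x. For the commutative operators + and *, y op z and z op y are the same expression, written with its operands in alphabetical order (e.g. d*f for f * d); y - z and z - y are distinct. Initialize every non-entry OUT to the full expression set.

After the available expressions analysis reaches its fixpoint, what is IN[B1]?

Converged values:
  B0:   IN={}   OUT={b-b}
  B1:   IN={b-b}   OUT={a+b}
  B2:   IN={a+b}   OUT={a+b, b+b}
  B3:   IN={a+b}   OUT={}

Merge at B1: IN[B1] = OUT[B0] = {b-b}

Answer: {b-b}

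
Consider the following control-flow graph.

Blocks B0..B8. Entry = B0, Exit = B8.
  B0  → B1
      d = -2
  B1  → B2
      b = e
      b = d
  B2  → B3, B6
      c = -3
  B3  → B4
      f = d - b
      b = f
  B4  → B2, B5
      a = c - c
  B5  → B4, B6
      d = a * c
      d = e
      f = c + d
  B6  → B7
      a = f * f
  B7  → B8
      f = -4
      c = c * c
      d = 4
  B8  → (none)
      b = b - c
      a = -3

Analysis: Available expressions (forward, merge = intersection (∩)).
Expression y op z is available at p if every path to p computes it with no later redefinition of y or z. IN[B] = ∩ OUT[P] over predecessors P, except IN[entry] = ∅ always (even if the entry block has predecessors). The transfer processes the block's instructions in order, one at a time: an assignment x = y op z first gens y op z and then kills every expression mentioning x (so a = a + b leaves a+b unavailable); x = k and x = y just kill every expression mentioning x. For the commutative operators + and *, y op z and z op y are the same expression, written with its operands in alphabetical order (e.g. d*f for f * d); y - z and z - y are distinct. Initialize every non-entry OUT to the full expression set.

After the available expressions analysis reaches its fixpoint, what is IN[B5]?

Converged values:
  B0:  IN={}  OUT={}
  B1:  IN={}  OUT={}
  B2:  IN={}  OUT={}
  B3:  IN={}  OUT={}
  B4:  IN={}  OUT={c-c}
  B5:  IN={c-c}  OUT={a*c, c+d, c-c}
  B6:  IN={}  OUT={f*f}
  B7:  IN={f*f}  OUT={}
  B8:  IN={}  OUT={}

Merge at B5: IN[B5] = OUT[B4] = {c-c}

Answer: {c-c}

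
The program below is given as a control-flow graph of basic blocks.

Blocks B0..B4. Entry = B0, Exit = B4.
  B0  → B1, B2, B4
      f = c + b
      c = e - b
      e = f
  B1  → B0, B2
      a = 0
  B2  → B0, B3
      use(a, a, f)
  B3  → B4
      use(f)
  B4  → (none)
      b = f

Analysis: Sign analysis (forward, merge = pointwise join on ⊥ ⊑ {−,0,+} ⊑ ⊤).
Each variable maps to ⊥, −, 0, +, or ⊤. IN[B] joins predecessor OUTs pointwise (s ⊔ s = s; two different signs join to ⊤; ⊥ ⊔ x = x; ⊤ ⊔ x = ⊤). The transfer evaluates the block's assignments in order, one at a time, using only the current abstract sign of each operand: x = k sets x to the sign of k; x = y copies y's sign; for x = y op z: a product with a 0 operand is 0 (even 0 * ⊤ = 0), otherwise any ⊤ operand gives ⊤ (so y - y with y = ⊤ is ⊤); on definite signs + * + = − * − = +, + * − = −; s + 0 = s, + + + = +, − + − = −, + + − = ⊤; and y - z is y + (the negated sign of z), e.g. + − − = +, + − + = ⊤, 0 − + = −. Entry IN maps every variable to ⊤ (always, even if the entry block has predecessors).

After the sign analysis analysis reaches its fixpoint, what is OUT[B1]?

Fixpoint table:
  B0:   IN=(all ⊤)   OUT=(all ⊤)
  B1:   IN=(all ⊤)   OUT={a:0; rest ⊤}
  B2:   IN=(all ⊤)   OUT=(all ⊤)
  B3:   IN=(all ⊤)   OUT=(all ⊤)
  B4:   IN=(all ⊤)   OUT=(all ⊤)

Merge at B1: IN[B1] = OUT[B0] = {a: ⊤, b: ⊤, c: ⊤, d: ⊤, e: ⊤, f: ⊤}
Applying B1's transfer function to that IN value gives OUT[B1] (row B1 above).

Answer: {a: 0, b: ⊤, c: ⊤, d: ⊤, e: ⊤, f: ⊤}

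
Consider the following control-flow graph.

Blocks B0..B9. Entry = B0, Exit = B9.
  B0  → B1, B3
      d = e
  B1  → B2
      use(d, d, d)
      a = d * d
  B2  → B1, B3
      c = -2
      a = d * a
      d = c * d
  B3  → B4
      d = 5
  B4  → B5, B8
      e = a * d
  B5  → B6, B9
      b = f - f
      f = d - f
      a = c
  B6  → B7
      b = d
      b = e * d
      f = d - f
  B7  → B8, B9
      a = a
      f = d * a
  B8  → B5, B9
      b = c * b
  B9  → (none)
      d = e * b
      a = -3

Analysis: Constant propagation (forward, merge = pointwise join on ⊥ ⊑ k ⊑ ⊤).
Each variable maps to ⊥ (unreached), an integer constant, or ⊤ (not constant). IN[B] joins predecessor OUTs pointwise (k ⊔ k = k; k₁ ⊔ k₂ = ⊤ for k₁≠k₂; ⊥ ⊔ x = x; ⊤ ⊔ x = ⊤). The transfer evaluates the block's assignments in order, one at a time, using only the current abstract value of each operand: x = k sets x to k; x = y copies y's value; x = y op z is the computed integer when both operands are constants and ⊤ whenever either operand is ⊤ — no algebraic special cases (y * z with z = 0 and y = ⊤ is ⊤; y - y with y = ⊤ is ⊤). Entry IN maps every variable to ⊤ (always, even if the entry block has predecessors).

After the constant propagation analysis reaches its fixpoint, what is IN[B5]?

Answer: {a: ⊤, b: ⊤, c: ⊤, d: 5, e: ⊤, f: ⊤}

Trace:
Fixpoint table:
  B0:  IN=(all ⊤)  OUT=(all ⊤)
  B1:  IN=(all ⊤)  OUT=(all ⊤)
  B2:  IN=(all ⊤)  OUT={c:-2; rest ⊤}
  B3:  IN=(all ⊤)  OUT={d:5; rest ⊤}
  B4:  IN={d:5; rest ⊤}  OUT={d:5; rest ⊤}
  B5:  IN={d:5; rest ⊤}  OUT={d:5; rest ⊤}
  B6:  IN={d:5; rest ⊤}  OUT={d:5; rest ⊤}
  B7:  IN={d:5; rest ⊤}  OUT={d:5; rest ⊤}
  B8:  IN={d:5; rest ⊤}  OUT={d:5; rest ⊤}
  B9:  IN={d:5; rest ⊤}  OUT={a:-3; rest ⊤}

Merge at B5: IN[B5] = OUT[B4] ⊔ OUT[B8] = {a: ⊤, b: ⊤, c: ⊤, d: 5, e: ⊤, f: ⊤}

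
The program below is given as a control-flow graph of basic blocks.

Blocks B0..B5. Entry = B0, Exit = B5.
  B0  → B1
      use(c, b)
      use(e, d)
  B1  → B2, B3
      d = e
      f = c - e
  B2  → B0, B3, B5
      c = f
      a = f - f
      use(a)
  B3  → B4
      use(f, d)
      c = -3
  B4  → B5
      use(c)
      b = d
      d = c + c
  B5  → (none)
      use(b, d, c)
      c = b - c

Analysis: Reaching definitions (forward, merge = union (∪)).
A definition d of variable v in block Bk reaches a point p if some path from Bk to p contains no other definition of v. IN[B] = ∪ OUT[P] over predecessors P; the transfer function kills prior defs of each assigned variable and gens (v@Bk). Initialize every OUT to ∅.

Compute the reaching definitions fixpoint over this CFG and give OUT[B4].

Converged values:
  B0:   IN={a@B2, c@B2, d@B1, f@B1}   OUT={a@B2, c@B2, d@B1, f@B1}
  B1:   IN={a@B2, c@B2, d@B1, f@B1}   OUT={a@B2, c@B2, d@B1, f@B1}
  B2:   IN={a@B2, c@B2, d@B1, f@B1}   OUT={a@B2, c@B2, d@B1, f@B1}
  B3:   IN={a@B2, c@B2, d@B1, f@B1}   OUT={a@B2, c@B3, d@B1, f@B1}
  B4:   IN={a@B2, c@B3, d@B1, f@B1}   OUT={a@B2, b@B4, c@B3, d@B4, f@B1}
  B5:   IN={a@B2, b@B4, c@B2, c@B3, d@B1, d@B4, f@B1}   OUT={a@B2, b@B4, c@B5, d@B1, d@B4, f@B1}

Merge at B4: IN[B4] = OUT[B3] = {a@B2, c@B3, d@B1, f@B1}
Applying B4's transfer function to that IN value gives OUT[B4] (row B4 above).

Answer: {a@B2, b@B4, c@B3, d@B4, f@B1}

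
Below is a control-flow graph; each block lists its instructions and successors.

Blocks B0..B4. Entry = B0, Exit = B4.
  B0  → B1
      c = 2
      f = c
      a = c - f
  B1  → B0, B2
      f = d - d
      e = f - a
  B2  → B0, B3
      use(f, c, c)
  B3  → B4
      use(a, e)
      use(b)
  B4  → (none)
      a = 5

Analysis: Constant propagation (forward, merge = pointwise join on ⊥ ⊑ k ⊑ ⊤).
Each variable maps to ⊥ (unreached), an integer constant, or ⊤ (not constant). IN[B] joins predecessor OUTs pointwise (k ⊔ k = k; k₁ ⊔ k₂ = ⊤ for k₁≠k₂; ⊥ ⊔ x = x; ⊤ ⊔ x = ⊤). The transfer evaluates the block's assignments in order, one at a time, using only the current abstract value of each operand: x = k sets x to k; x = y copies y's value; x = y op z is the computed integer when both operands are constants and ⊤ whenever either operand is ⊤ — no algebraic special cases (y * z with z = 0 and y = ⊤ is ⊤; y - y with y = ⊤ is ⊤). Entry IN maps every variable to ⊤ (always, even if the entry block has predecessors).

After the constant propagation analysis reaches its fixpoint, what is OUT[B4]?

Per-block solution:
  B0:  IN=(all ⊤)  OUT={a:0, c:2, f:2; rest ⊤}
  B1:  IN={a:0, c:2, f:2; rest ⊤}  OUT={a:0, c:2; rest ⊤}
  B2:  IN={a:0, c:2; rest ⊤}  OUT={a:0, c:2; rest ⊤}
  B3:  IN={a:0, c:2; rest ⊤}  OUT={a:0, c:2; rest ⊤}
  B4:  IN={a:0, c:2; rest ⊤}  OUT={a:5, c:2; rest ⊤}

Merge at B4: IN[B4] = OUT[B3] = {a: 0, b: ⊤, c: 2, d: ⊤, e: ⊤, f: ⊤}
Applying B4's transfer function to that IN value gives OUT[B4] (row B4 above).

Answer: {a: 5, b: ⊤, c: 2, d: ⊤, e: ⊤, f: ⊤}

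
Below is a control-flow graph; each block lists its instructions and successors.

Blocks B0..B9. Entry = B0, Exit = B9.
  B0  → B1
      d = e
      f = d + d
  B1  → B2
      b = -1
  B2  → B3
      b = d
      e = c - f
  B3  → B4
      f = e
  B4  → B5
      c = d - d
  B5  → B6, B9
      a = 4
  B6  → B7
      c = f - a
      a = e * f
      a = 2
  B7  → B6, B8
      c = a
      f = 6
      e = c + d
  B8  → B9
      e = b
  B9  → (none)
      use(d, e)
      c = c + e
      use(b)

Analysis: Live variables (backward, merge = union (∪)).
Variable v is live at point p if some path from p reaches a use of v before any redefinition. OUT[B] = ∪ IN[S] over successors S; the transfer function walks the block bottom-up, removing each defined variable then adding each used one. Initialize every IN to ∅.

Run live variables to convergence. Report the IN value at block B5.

Converged values:
  B0:   IN={c, e}   OUT={c, d, f}
  B1:   IN={c, d, f}   OUT={c, d, f}
  B2:   IN={c, d, f}   OUT={b, d, e}
  B3:   IN={b, d, e}   OUT={b, d, e, f}
  B4:   IN={b, d, e, f}   OUT={b, c, d, e, f}
  B5:   IN={b, c, d, e, f}   OUT={a, b, c, d, e, f}
  B6:   IN={a, b, d, e, f}   OUT={a, b, d}
  B7:   IN={a, b, d}   OUT={a, b, c, d, e, f}
  B8:   IN={b, c, d}   OUT={b, c, d, e}
  B9:   IN={b, c, d, e}   OUT={}

Merge at B5: OUT[B5] = IN[B6] ⊔ IN[B9] = {a, b, c, d, e, f}
Applying B5's transfer function to that OUT value gives IN[B5] (row B5 above).

Answer: {b, c, d, e, f}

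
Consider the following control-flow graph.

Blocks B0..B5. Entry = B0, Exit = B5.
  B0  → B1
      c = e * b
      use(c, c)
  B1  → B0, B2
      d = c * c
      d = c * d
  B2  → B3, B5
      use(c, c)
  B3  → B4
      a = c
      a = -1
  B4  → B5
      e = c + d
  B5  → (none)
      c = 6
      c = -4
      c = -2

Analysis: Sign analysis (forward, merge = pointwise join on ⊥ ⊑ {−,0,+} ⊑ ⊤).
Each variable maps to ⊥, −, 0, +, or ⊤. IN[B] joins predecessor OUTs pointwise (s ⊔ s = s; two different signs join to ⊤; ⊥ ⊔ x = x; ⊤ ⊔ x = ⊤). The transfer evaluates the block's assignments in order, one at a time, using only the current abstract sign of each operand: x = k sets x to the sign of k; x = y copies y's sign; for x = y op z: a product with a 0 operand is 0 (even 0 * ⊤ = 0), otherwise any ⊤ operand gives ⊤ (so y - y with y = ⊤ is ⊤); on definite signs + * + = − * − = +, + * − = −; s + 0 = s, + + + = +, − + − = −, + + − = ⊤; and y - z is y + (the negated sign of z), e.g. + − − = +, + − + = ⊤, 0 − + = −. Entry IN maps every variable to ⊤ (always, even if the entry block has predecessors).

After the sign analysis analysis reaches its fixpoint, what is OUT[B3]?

Answer: {a: -, b: ⊤, c: ⊤, d: ⊤, e: ⊤, f: ⊤}

Derivation:
Fixpoint table:
  B0: | IN=(all ⊤) | OUT=(all ⊤)
  B1: | IN=(all ⊤) | OUT=(all ⊤)
  B2: | IN=(all ⊤) | OUT=(all ⊤)
  B3: | IN=(all ⊤) | OUT={a:-; rest ⊤}
  B4: | IN={a:-; rest ⊤} | OUT={a:-; rest ⊤}
  B5: | IN=(all ⊤) | OUT={c:-; rest ⊤}

Merge at B3: IN[B3] = OUT[B2] = {a: ⊤, b: ⊤, c: ⊤, d: ⊤, e: ⊤, f: ⊤}
Applying B3's transfer function to that IN value gives OUT[B3] (row B3 above).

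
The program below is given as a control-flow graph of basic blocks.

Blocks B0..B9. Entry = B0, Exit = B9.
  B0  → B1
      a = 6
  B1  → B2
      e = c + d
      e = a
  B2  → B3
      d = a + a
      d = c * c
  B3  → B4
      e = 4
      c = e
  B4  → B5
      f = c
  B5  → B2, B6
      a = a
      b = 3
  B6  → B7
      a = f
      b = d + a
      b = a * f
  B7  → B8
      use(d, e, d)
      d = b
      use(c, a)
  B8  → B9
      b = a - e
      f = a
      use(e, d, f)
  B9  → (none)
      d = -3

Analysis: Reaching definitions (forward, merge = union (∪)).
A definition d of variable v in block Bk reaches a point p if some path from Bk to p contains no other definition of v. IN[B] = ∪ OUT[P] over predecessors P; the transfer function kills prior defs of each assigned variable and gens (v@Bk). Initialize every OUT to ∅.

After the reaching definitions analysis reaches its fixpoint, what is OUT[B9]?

Answer: {a@B6, b@B8, c@B3, d@B9, e@B3, f@B8}

Derivation:
Converged values:
  B0: | IN={} | OUT={a@B0}
  B1: | IN={a@B0} | OUT={a@B0, e@B1}
  B2: | IN={a@B0, a@B5, b@B5, c@B3, d@B2, e@B1, e@B3, f@B4} | OUT={a@B0, a@B5, b@B5, c@B3, d@B2, e@B1, e@B3, f@B4}
  B3: | IN={a@B0, a@B5, b@B5, c@B3, d@B2, e@B1, e@B3, f@B4} | OUT={a@B0, a@B5, b@B5, c@B3, d@B2, e@B3, f@B4}
  B4: | IN={a@B0, a@B5, b@B5, c@B3, d@B2, e@B3, f@B4} | OUT={a@B0, a@B5, b@B5, c@B3, d@B2, e@B3, f@B4}
  B5: | IN={a@B0, a@B5, b@B5, c@B3, d@B2, e@B3, f@B4} | OUT={a@B5, b@B5, c@B3, d@B2, e@B3, f@B4}
  B6: | IN={a@B5, b@B5, c@B3, d@B2, e@B3, f@B4} | OUT={a@B6, b@B6, c@B3, d@B2, e@B3, f@B4}
  B7: | IN={a@B6, b@B6, c@B3, d@B2, e@B3, f@B4} | OUT={a@B6, b@B6, c@B3, d@B7, e@B3, f@B4}
  B8: | IN={a@B6, b@B6, c@B3, d@B7, e@B3, f@B4} | OUT={a@B6, b@B8, c@B3, d@B7, e@B3, f@B8}
  B9: | IN={a@B6, b@B8, c@B3, d@B7, e@B3, f@B8} | OUT={a@B6, b@B8, c@B3, d@B9, e@B3, f@B8}

Merge at B9: IN[B9] = OUT[B8] = {a@B6, b@B8, c@B3, d@B7, e@B3, f@B8}
Applying B9's transfer function to that IN value gives OUT[B9] (row B9 above).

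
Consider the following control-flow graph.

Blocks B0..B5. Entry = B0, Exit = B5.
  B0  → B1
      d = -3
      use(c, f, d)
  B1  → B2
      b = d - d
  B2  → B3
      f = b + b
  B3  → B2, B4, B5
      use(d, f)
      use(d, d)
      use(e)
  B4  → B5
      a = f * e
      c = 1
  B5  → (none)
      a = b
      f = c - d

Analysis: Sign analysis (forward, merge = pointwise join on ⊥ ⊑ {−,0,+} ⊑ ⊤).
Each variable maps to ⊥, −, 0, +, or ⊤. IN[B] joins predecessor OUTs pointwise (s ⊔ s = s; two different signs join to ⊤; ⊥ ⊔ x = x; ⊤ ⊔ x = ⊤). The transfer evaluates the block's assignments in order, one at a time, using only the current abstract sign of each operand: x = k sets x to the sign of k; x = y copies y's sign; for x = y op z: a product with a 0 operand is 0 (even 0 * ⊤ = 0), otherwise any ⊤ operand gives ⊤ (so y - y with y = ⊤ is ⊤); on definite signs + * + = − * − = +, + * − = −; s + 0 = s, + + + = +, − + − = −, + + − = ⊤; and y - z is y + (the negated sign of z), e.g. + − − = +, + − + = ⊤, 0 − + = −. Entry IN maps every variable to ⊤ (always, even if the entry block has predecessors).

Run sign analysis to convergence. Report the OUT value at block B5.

Answer: {a: ⊤, b: ⊤, c: ⊤, d: -, e: ⊤, f: ⊤}

Derivation:
Converged values:
  B0: | IN=(all ⊤) | OUT={d:-; rest ⊤}
  B1: | IN={d:-; rest ⊤} | OUT={d:-; rest ⊤}
  B2: | IN={d:-; rest ⊤} | OUT={d:-; rest ⊤}
  B3: | IN={d:-; rest ⊤} | OUT={d:-; rest ⊤}
  B4: | IN={d:-; rest ⊤} | OUT={c:+, d:-; rest ⊤}
  B5: | IN={d:-; rest ⊤} | OUT={d:-; rest ⊤}

Merge at B5: IN[B5] = OUT[B3] ⊔ OUT[B4] = {a: ⊤, b: ⊤, c: ⊤, d: -, e: ⊤, f: ⊤}
Applying B5's transfer function to that IN value gives OUT[B5] (row B5 above).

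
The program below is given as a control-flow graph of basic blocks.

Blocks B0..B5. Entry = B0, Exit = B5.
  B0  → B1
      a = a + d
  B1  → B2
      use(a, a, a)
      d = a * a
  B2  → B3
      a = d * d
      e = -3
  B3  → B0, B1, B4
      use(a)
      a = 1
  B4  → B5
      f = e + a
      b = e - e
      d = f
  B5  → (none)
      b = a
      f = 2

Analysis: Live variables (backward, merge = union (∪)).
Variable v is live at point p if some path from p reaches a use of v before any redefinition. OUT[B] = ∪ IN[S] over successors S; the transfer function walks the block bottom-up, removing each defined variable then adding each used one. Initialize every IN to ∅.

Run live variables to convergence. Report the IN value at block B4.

Answer: {a, e}

Working:
Fixpoint table:
  B0:  IN={a, d}  OUT={a}
  B1:  IN={a}  OUT={d}
  B2:  IN={d}  OUT={a, d, e}
  B3:  IN={a, d, e}  OUT={a, d, e}
  B4:  IN={a, e}  OUT={a}
  B5:  IN={a}  OUT={}

Merge at B4: OUT[B4] = IN[B5] = {a}
Applying B4's transfer function to that OUT value gives IN[B4] (row B4 above).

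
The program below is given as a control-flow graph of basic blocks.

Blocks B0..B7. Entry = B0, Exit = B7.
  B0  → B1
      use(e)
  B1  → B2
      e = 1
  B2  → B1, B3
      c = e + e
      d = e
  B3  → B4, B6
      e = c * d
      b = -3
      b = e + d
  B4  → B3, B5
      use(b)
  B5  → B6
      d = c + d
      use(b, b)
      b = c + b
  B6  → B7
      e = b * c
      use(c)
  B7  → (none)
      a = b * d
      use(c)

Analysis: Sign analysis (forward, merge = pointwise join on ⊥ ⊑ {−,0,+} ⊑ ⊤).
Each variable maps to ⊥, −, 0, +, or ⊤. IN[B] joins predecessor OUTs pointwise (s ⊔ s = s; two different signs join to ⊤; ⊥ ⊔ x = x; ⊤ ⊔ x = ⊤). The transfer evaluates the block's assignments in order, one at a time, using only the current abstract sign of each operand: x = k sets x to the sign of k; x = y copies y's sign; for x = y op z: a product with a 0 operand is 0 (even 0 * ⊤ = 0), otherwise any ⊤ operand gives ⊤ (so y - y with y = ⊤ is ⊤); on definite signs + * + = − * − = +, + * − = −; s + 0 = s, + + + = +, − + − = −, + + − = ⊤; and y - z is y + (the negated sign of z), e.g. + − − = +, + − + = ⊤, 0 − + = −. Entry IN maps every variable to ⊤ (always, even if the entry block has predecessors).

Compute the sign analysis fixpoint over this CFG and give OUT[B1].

Per-block solution:
  B0: | IN=(all ⊤) | OUT=(all ⊤)
  B1: | IN=(all ⊤) | OUT={e:+; rest ⊤}
  B2: | IN={e:+; rest ⊤} | OUT={c:+, d:+, e:+; rest ⊤}
  B3: | IN={c:+, d:+, e:+; rest ⊤} | OUT={b:+, c:+, d:+, e:+; rest ⊤}
  B4: | IN={b:+, c:+, d:+, e:+; rest ⊤} | OUT={b:+, c:+, d:+, e:+; rest ⊤}
  B5: | IN={b:+, c:+, d:+, e:+; rest ⊤} | OUT={b:+, c:+, d:+, e:+; rest ⊤}
  B6: | IN={b:+, c:+, d:+, e:+; rest ⊤} | OUT={b:+, c:+, d:+, e:+; rest ⊤}
  B7: | IN={b:+, c:+, d:+, e:+; rest ⊤} | OUT={a:+, b:+, c:+, d:+, e:+; rest ⊤}

Merge at B1: IN[B1] = OUT[B0] ⊔ OUT[B2] = {a: ⊤, b: ⊤, c: ⊤, d: ⊤, e: ⊤, f: ⊤}
Applying B1's transfer function to that IN value gives OUT[B1] (row B1 above).

Answer: {a: ⊤, b: ⊤, c: ⊤, d: ⊤, e: +, f: ⊤}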